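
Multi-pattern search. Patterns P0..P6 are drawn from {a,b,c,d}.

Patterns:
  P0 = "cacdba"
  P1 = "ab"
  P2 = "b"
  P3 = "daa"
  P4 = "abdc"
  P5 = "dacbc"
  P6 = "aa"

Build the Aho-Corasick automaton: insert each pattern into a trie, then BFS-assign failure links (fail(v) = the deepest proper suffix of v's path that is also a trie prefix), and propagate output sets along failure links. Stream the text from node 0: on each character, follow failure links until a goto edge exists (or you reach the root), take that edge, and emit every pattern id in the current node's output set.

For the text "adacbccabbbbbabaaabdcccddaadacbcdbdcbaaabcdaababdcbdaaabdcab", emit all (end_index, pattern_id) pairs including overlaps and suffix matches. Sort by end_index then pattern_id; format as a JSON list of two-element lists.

Build automaton:
Trie nodes:
  0='ε' goto a→7 b→9 c→1 d→10
  1='c' goto a→2
  2='ca' goto c→3
  3='cac' goto d→4
  4='cacd' goto b→5
  5='cacdb' goto a→6
  6='cacdba' goto ·  ←P0
  7='a' goto a→18 b→8
  8='ab' goto d→13  ←P1
  9='b' goto ·  ←P2
  10='d' goto a→11
  11='da' goto a→12 c→15
  12='daa' goto ·  ←P3
  13='abd' goto c→14
  14='abdc' goto ·  ←P4
  15='dac' goto b→16
  16='dacb' goto c→17
  17='dacbc' goto ·  ←P5
  18='aa' goto ·  ←P6

Failure links (BFS by depth):
  fail(1) 'c': from fail(0)=0 chase 'c': 0 ⇒ 0;  out=∅∪out(0)=∅
  fail(7) 'a': from fail(0)=0 chase 'a': 0 ⇒ 0;  out=∅∪out(0)=∅
  fail(9) 'b': from fail(0)=0 chase 'b': 0 ⇒ 0;  out={2}∪out(0)={2}
  fail(10) 'd': from fail(0)=0 chase 'd': 0 ⇒ 0;  out=∅∪out(0)=∅
  fail(2) 'ca': from fail(1)=0 chase 'a': 0 ⇒ 7;  out=∅∪out(7)=∅
  fail(8) 'ab': from fail(7)=0 chase 'b': 0 ⇒ 9;  out={1}∪out(9)={1,2}
  fail(11) 'da': from fail(10)=0 chase 'a': 0 ⇒ 7;  out=∅∪out(7)=∅
  fail(18) 'aa': from fail(7)=0 chase 'a': 0 ⇒ 7;  out={6}∪out(7)={6}
  fail(3) 'cac': from fail(2)=7 chase 'c': 7→0 ⇒ 1;  out=∅∪out(1)=∅
  fail(12) 'daa': from fail(11)=7 chase 'a': 7 ⇒ 18;  out={3}∪out(18)={3,6}
  fail(13) 'abd': from fail(8)=9 chase 'd': 9→0 ⇒ 10;  out=∅∪out(10)=∅
  fail(15) 'dac': from fail(11)=7 chase 'c': 7→0 ⇒ 1;  out=∅∪out(1)=∅
  fail(4) 'cacd': from fail(3)=1 chase 'd': 1→0 ⇒ 10;  out=∅∪out(10)=∅
  fail(14) 'abdc': from fail(13)=10 chase 'c': 10→0 ⇒ 1;  out={4}∪out(1)={4}
  fail(16) 'dacb': from fail(15)=1 chase 'b': 1→0 ⇒ 9;  out=∅∪out(9)={2}
  fail(5) 'cacdb': from fail(4)=10 chase 'b': 10→0 ⇒ 9;  out=∅∪out(9)={2}
  fail(17) 'dacbc': from fail(16)=9 chase 'c': 9→0 ⇒ 1;  out={5}∪out(1)={5}
  fail(6) 'cacdba': from fail(5)=9 chase 'a': 9→0 ⇒ 7;  out={0}∪out(7)={0}

Scan:
i=0 'a': node 0→7
i=1 'd': node 7→10 (fail-walked)
i=2 'a': node 10→11
i=3 'c': node 11→15
i=4 'b': node 15→16  ** P2@[4:4]
i=5 'c': node 16→17  ** P5@[1:5]
i=6 'c': node 17→1 (fail-walked)
i=7 'a': node 1→2
i=8 'b': node 2→8 (fail-walked)  ** P1@[7:8],P2@[8:8]
i=9 'b': node 8→9 (fail-walked)  ** P2@[9:9]
i=10 'b': node 9→9 (fail-walked)  ** P2@[10:10]
i=11 'b': node 9→9 (fail-walked)  ** P2@[11:11]
i=12 'b': node 9→9 (fail-walked)  ** P2@[12:12]
i=13 'a': node 9→7 (fail-walked)
i=14 'b': node 7→8  ** P1@[13:14],P2@[14:14]
i=15 'a': node 8→7 (fail-walked)
i=16 'a': node 7→18  ** P6@[15:16]
i=17 'a': node 18→18 (fail-walked)  ** P6@[16:17]
i=18 'b': node 18→8 (fail-walked)  ** P1@[17:18],P2@[18:18]
i=19 'd': node 8→13
i=20 'c': node 13→14  ** P4@[17:20]
i=21 'c': node 14→1 (fail-walked)
i=22 'c': node 1→1 (fail-walked)
i=23 'd': node 1→10 (fail-walked)
i=24 'd': node 10→10 (fail-walked)
i=25 'a': node 10→11
i=26 'a': node 11→12  ** P3@[24:26],P6@[25:26]
i=27 'd': node 12→10 (fail-walked)
i=28 'a': node 10→11
i=29 'c': node 11→15
i=30 'b': node 15→16  ** P2@[30:30]
i=31 'c': node 16→17  ** P5@[27:31]
i=32 'd': node 17→10 (fail-walked)
i=33 'b': node 10→9 (fail-walked)  ** P2@[33:33]
i=34 'd': node 9→10 (fail-walked)
i=35 'c': node 10→1 (fail-walked)
i=36 'b': node 1→9 (fail-walked)  ** P2@[36:36]
i=37 'a': node 9→7 (fail-walked)
i=38 'a': node 7→18  ** P6@[37:38]
i=39 'a': node 18→18 (fail-walked)  ** P6@[38:39]
i=40 'b': node 18→8 (fail-walked)  ** P1@[39:40],P2@[40:40]
i=41 'c': node 8→1 (fail-walked)
i=42 'd': node 1→10 (fail-walked)
i=43 'a': node 10→11
i=44 'a': node 11→12  ** P3@[42:44],P6@[43:44]
i=45 'b': node 12→8 (fail-walked)  ** P1@[44:45],P2@[45:45]
i=46 'a': node 8→7 (fail-walked)
i=47 'b': node 7→8  ** P1@[46:47],P2@[47:47]
i=48 'd': node 8→13
i=49 'c': node 13→14  ** P4@[46:49]
i=50 'b': node 14→9 (fail-walked)  ** P2@[50:50]
i=51 'd': node 9→10 (fail-walked)
i=52 'a': node 10→11
i=53 'a': node 11→12  ** P3@[51:53],P6@[52:53]
i=54 'a': node 12→18 (fail-walked)  ** P6@[53:54]
i=55 'b': node 18→8 (fail-walked)  ** P1@[54:55],P2@[55:55]
i=56 'd': node 8→13
i=57 'c': node 13→14  ** P4@[54:57]
i=58 'a': node 14→2 (fail-walked)
i=59 'b': node 2→8 (fail-walked)  ** P1@[58:59],P2@[59:59]

All matches (sorted): [[4,2],[5,5],[8,1],[8,2],[9,2],[10,2],[11,2],[12,2],[14,1],[14,2],[16,6],[17,6],[18,1],[18,2],[20,4],[26,3],[26,6],[30,2],[31,5],[33,2],[36,2],[38,6],[39,6],[40,1],[40,2],[44,3],[44,6],[45,1],[45,2],[47,1],[47,2],[49,4],[50,2],[53,3],[53,6],[54,6],[55,1],[55,2],[57,4],[59,1],[59,2]]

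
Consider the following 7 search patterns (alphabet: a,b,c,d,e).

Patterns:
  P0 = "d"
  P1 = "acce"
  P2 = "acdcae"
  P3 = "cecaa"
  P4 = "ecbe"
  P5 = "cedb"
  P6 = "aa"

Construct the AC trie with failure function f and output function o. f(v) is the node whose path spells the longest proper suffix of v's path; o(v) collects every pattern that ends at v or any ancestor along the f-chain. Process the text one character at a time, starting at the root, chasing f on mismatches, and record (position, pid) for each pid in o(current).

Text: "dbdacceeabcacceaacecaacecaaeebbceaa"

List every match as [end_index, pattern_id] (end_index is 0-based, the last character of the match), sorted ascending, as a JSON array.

Build automaton:
Trie (insert patterns):
  0='ε' goto a→2 c→10 d→1 e→15
  1='d' goto ·  ←P0
  2='a' goto a→21 c→3
  3='ac' goto c→4 d→6
  4='acc' goto e→5
  5='acce' goto ·  ←P1
  6='acd' goto c→7
  7='acdc' goto a→8
  8='acdca' goto e→9
  9='acdcae' goto ·  ←P2
  10='c' goto e→11
  11='ce' goto c→12 d→19
  12='cec' goto a→13
  13='ceca' goto a→14
  14='cecaa' goto ·  ←P3
  15='e' goto c→16
  16='ec' goto b→17
  17='ecb' goto e→18
  18='ecbe' goto ·  ←P4
  19='ced' goto b→20
  20='cedb' goto ·  ←P5
  21='aa' goto ·  ←P6

Failure links (BFS by depth):
  n1('d'): parent n0 fail=0; on 'd' 0 → fail=0;  out {0}∪∅={0}
  n2('a'): parent n0 fail=0; on 'a' 0 → fail=0;  out ∅∪∅=∅
  n10('c'): parent n0 fail=0; on 'c' 0 → fail=0;  out ∅∪∅=∅
  n15('e'): parent n0 fail=0; on 'e' 0 → fail=0;  out ∅∪∅=∅
  n3('ac'): parent n2 fail=0; on 'c' 0 → fail=10;  out ∅∪∅=∅
  n11('ce'): parent n10 fail=0; on 'e' 0 → fail=15;  out ∅∪∅=∅
  n16('ec'): parent n15 fail=0; on 'c' 0 → fail=10;  out ∅∪∅=∅
  n21('aa'): parent n2 fail=0; on 'a' 0 → fail=2;  out {6}∪∅={6}
  n4('acc'): parent n3 fail=10; on 'c' 10→0 → fail=10;  out ∅∪∅=∅
  n6('acd'): parent n3 fail=10; on 'd' 10→0 → fail=1;  out ∅∪{0}={0}
  n12('cec'): parent n11 fail=15; on 'c' 15 → fail=16;  out ∅∪∅=∅
  n17('ecb'): parent n16 fail=10; on 'b' 10→0 → fail=0;  out ∅∪∅=∅
  n19('ced'): parent n11 fail=15; on 'd' 15→0 → fail=1;  out ∅∪{0}={0}
  n5('acce'): parent n4 fail=10; on 'e' 10 → fail=11;  out {1}∪∅={1}
  n7('acdc'): parent n6 fail=1; on 'c' 1→0 → fail=10;  out ∅∪∅=∅
  n13('ceca'): parent n12 fail=16; on 'a' 16→10→0 → fail=2;  out ∅∪∅=∅
  n18('ecbe'): parent n17 fail=0; on 'e' 0 → fail=15;  out {4}∪∅={4}
  n20('cedb'): parent n19 fail=1; on 'b' 1→0 → fail=0;  out {5}∪∅={5}
  n8('acdca'): parent n7 fail=10; on 'a' 10→0 → fail=2;  out ∅∪∅=∅
  n14('cecaa'): parent n13 fail=2; on 'a' 2 → fail=21;  out {3}∪{6}={3,6}
  n9('acdcae'): parent n8 fail=2; on 'e' 2→0 → fail=15;  out {2}∪∅={2}

Run:
pos 0 'd': at 1  emit P0@[0:0]
pos 1 'b': at 0 ·f
pos 2 'd': at 1  emit P0@[2:2]
pos 3 'a': at 2 ·f
pos 4 'c': at 3
pos 5 'c': at 4
pos 6 'e': at 5  emit P1@[3:6]
pos 7 'e': at 15 ·f
pos 8 'a': at 2 ·f
pos 9 'b': at 0 ·f
pos 10 'c': at 10
pos 11 'a': at 2 ·f
pos 12 'c': at 3
pos 13 'c': at 4
pos 14 'e': at 5  emit P1@[11:14]
pos 15 'a': at 2 ·f
pos 16 'a': at 21  emit P6@[15:16]
pos 17 'c': at 3 ·f
pos 18 'e': at 11 ·f
pos 19 'c': at 12
pos 20 'a': at 13
pos 21 'a': at 14  emit P3@[17:21],P6@[20:21]
pos 22 'c': at 3 ·f
pos 23 'e': at 11 ·f
pos 24 'c': at 12
pos 25 'a': at 13
pos 26 'a': at 14  emit P3@[22:26],P6@[25:26]
pos 27 'e': at 15 ·f
pos 28 'e': at 15 ·f
pos 29 'b': at 0 ·f
pos 30 'b': at 0
pos 31 'c': at 10
pos 32 'e': at 11
pos 33 'a': at 2 ·f
pos 34 'a': at 21  emit P6@[33:34]

Result: [[0,0],[2,0],[6,1],[14,1],[16,6],[21,3],[21,6],[26,3],[26,6],[34,6]]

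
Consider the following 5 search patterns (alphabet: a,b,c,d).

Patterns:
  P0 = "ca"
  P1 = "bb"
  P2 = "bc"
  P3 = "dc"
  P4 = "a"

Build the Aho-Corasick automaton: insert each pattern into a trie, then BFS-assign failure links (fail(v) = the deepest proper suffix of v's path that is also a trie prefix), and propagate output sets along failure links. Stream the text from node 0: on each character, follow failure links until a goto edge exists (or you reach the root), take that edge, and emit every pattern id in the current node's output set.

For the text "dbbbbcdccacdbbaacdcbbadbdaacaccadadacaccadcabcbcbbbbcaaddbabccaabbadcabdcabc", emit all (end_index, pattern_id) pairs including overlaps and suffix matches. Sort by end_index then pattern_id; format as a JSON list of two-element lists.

Construct AC machine:
Trie nodes:
  n0 'ε': a→8 b→3 c→1 d→6
  n1 'c': a→2
  n2 'ca': ·  ←P0
  n3 'b': b→4 c→5
  n4 'bb': ·  ←P1
  n5 'bc': ·  ←P2
  n6 'd': c→7
  n7 'dc': ·  ←P3
  n8 'a': ·  ←P4

BFS fail/out derivation:
  fail(1) 'c': from fail(0)=0 chase 'c': 0 ⇒ 0;  out=∅∪out(0)=∅
  fail(3) 'b': from fail(0)=0 chase 'b': 0 ⇒ 0;  out=∅∪out(0)=∅
  fail(6) 'd': from fail(0)=0 chase 'd': 0 ⇒ 0;  out=∅∪out(0)=∅
  fail(8) 'a': from fail(0)=0 chase 'a': 0 ⇒ 0;  out={4}∪out(0)={4}
  fail(2) 'ca': from fail(1)=0 chase 'a': 0 ⇒ 8;  out={0}∪out(8)={0,4}
  fail(4) 'bb': from fail(3)=0 chase 'b': 0 ⇒ 3;  out={1}∪out(3)={1}
  fail(5) 'bc': from fail(3)=0 chase 'c': 0 ⇒ 1;  out={2}∪out(1)={2}
  fail(7) 'dc': from fail(6)=0 chase 'c': 0 ⇒ 1;  out={3}∪out(1)={3}

Scan:
i=0 'd': node 0→6
i=1 'b': node 6→3 (via fail)
i=2 'b': node 3→4  → match P1@[1:2]
i=3 'b': node 4→4 (via fail)  → match P1@[2:3]
i=4 'b': node 4→4 (via fail)  → match P1@[3:4]
i=5 'c': node 4→5 (via fail)  → match P2@[4:5]
i=6 'd': node 5→6 (via fail)
i=7 'c': node 6→7  → match P3@[6:7]
i=8 'c': node 7→1 (via fail)
i=9 'a': node 1→2  → match P0@[8:9],P4@[9:9]
i=10 'c': node 2→1 (via fail)
i=11 'd': node 1→6 (via fail)
i=12 'b': node 6→3 (via fail)
i=13 'b': node 3→4  → match P1@[12:13]
i=14 'a': node 4→8 (via fail)  → match P4@[14:14]
i=15 'a': node 8→8 (via fail)  → match P4@[15:15]
i=16 'c': node 8→1 (via fail)
i=17 'd': node 1→6 (via fail)
i=18 'c': node 6→7  → match P3@[17:18]
i=19 'b': node 7→3 (via fail)
i=20 'b': node 3→4  → match P1@[19:20]
i=21 'a': node 4→8 (via fail)  → match P4@[21:21]
i=22 'd': node 8→6 (via fail)
i=23 'b': node 6→3 (via fail)
i=24 'd': node 3→6 (via fail)
i=25 'a': node 6→8 (via fail)  → match P4@[25:25]
i=26 'a': node 8→8 (via fail)  → match P4@[26:26]
i=27 'c': node 8→1 (via fail)
i=28 'a': node 1→2  → match P0@[27:28],P4@[28:28]
i=29 'c': node 2→1 (via fail)
i=30 'c': node 1→1 (via fail)
i=31 'a': node 1→2  → match P0@[30:31],P4@[31:31]
i=32 'd': node 2→6 (via fail)
i=33 'a': node 6→8 (via fail)  → match P4@[33:33]
i=34 'd': node 8→6 (via fail)
i=35 'a': node 6→8 (via fail)  → match P4@[35:35]
i=36 'c': node 8→1 (via fail)
i=37 'a': node 1→2  → match P0@[36:37],P4@[37:37]
i=38 'c': node 2→1 (via fail)
i=39 'c': node 1→1 (via fail)
i=40 'a': node 1→2  → match P0@[39:40],P4@[40:40]
i=41 'd': node 2→6 (via fail)
i=42 'c': node 6→7  → match P3@[41:42]
i=43 'a': node 7→2 (via fail)  → match P0@[42:43],P4@[43:43]
i=44 'b': node 2→3 (via fail)
i=45 'c': node 3→5  → match P2@[44:45]
i=46 'b': node 5→3 (via fail)
i=47 'c': node 3→5  → match P2@[46:47]
i=48 'b': node 5→3 (via fail)
i=49 'b': node 3→4  → match P1@[48:49]
i=50 'b': node 4→4 (via fail)  → match P1@[49:50]
i=51 'b': node 4→4 (via fail)  → match P1@[50:51]
i=52 'c': node 4→5 (via fail)  → match P2@[51:52]
i=53 'a': node 5→2 (via fail)  → match P0@[52:53],P4@[53:53]
i=54 'a': node 2→8 (via fail)  → match P4@[54:54]
i=55 'd': node 8→6 (via fail)
i=56 'd': node 6→6 (via fail)
i=57 'b': node 6→3 (via fail)
i=58 'a': node 3→8 (via fail)  → match P4@[58:58]
i=59 'b': node 8→3 (via fail)
i=60 'c': node 3→5  → match P2@[59:60]
i=61 'c': node 5→1 (via fail)
i=62 'a': node 1→2  → match P0@[61:62],P4@[62:62]
i=63 'a': node 2→8 (via fail)  → match P4@[63:63]
i=64 'b': node 8→3 (via fail)
i=65 'b': node 3→4  → match P1@[64:65]
i=66 'a': node 4→8 (via fail)  → match P4@[66:66]
i=67 'd': node 8→6 (via fail)
i=68 'c': node 6→7  → match P3@[67:68]
i=69 'a': node 7→2 (via fail)  → match P0@[68:69],P4@[69:69]
i=70 'b': node 2→3 (via fail)
i=71 'd': node 3→6 (via fail)
i=72 'c': node 6→7  → match P3@[71:72]
i=73 'a': node 7→2 (via fail)  → match P0@[72:73],P4@[73:73]
i=74 'b': node 2→3 (via fail)
i=75 'c': node 3→5  → match P2@[74:75]

All matches (sorted): [[2,1],[3,1],[4,1],[5,2],[7,3],[9,0],[9,4],[13,1],[14,4],[15,4],[18,3],[20,1],[21,4],[25,4],[26,4],[28,0],[28,4],[31,0],[31,4],[33,4],[35,4],[37,0],[37,4],[40,0],[40,4],[42,3],[43,0],[43,4],[45,2],[47,2],[49,1],[50,1],[51,1],[52,2],[53,0],[53,4],[54,4],[58,4],[60,2],[62,0],[62,4],[63,4],[65,1],[66,4],[68,3],[69,0],[69,4],[72,3],[73,0],[73,4],[75,2]]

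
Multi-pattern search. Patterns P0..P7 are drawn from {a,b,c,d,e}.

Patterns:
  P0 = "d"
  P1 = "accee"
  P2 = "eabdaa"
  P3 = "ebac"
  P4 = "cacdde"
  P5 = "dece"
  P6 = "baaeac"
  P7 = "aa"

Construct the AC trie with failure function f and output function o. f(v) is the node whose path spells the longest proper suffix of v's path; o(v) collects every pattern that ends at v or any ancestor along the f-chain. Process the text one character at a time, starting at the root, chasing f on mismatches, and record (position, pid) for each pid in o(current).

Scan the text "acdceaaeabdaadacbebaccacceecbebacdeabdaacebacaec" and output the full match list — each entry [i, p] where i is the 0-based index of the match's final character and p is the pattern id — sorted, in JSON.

Build:
Trie (insert patterns):
  0='ε' goto a→2 b→25 c→16 d→1 e→7
  1='d' goto e→22  [P0 ends]
  2='a' goto a→31 c→3
  3='ac' goto c→4
  4='acc' goto e→5
  5='acce' goto e→6
  6='accee' goto ·  [P1 ends]
  7='e' goto a→8 b→13
  8='ea' goto b→9
  9='eab' goto d→10
  10='eabd' goto a→11
  11='eabda' goto a→12
  12='eabdaa' goto ·  [P2 ends]
  13='eb' goto a→14
  14='eba' goto c→15
  15='ebac' goto ·  [P3 ends]
  16='c' goto a→17
  17='ca' goto c→18
  18='cac' goto d→19
  19='cacd' goto d→20
  20='cacdd' goto e→21
  21='cacdde' goto ·  [P4 ends]
  22='de' goto c→23
  23='dec' goto e→24
  24='dece' goto ·  [P5 ends]
  25='b' goto a→26
  26='ba' goto a→27
  27='baa' goto e→28
  28='baae' goto a→29
  29='baaea' goto c→30
  30='baaeac' goto ·  [P6 ends]
  31='aa' goto ·  [P7 ends]

Failure links (BFS by depth):
  fail(1) 'd': from fail(0)=0 chase 'd': 0 ⇒ 0;  out={0}∪out(0)={0}
  fail(2) 'a': from fail(0)=0 chase 'a': 0 ⇒ 0;  out=∅∪out(0)=∅
  fail(7) 'e': from fail(0)=0 chase 'e': 0 ⇒ 0;  out=∅∪out(0)=∅
  fail(16) 'c': from fail(0)=0 chase 'c': 0 ⇒ 0;  out=∅∪out(0)=∅
  fail(25) 'b': from fail(0)=0 chase 'b': 0 ⇒ 0;  out=∅∪out(0)=∅
  fail(3) 'ac': from fail(2)=0 chase 'c': 0 ⇒ 16;  out=∅∪out(16)=∅
  fail(8) 'ea': from fail(7)=0 chase 'a': 0 ⇒ 2;  out=∅∪out(2)=∅
  fail(13) 'eb': from fail(7)=0 chase 'b': 0 ⇒ 25;  out=∅∪out(25)=∅
  fail(17) 'ca': from fail(16)=0 chase 'a': 0 ⇒ 2;  out=∅∪out(2)=∅
  fail(22) 'de': from fail(1)=0 chase 'e': 0 ⇒ 7;  out=∅∪out(7)=∅
  fail(26) 'ba': from fail(25)=0 chase 'a': 0 ⇒ 2;  out=∅∪out(2)=∅
  fail(31) 'aa': from fail(2)=0 chase 'a': 0 ⇒ 2;  out={7}∪out(2)={7}
  fail(4) 'acc': from fail(3)=16 chase 'c': 16→0 ⇒ 16;  out=∅∪out(16)=∅
  fail(9) 'eab': from fail(8)=2 chase 'b': 2→0 ⇒ 25;  out=∅∪out(25)=∅
  fail(14) 'eba': from fail(13)=25 chase 'a': 25 ⇒ 26;  out=∅∪out(26)=∅
  fail(18) 'cac': from fail(17)=2 chase 'c': 2 ⇒ 3;  out=∅∪out(3)=∅
  fail(23) 'dec': from fail(22)=7 chase 'c': 7→0 ⇒ 16;  out=∅∪out(16)=∅
  fail(27) 'baa': from fail(26)=2 chase 'a': 2 ⇒ 31;  out=∅∪out(31)={7}
  fail(5) 'acce': from fail(4)=16 chase 'e': 16→0 ⇒ 7;  out=∅∪out(7)=∅
  fail(10) 'eabd': from fail(9)=25 chase 'd': 25→0 ⇒ 1;  out=∅∪out(1)={0}
  fail(15) 'ebac': from fail(14)=26 chase 'c': 26→2 ⇒ 3;  out={3}∪out(3)={3}
  fail(19) 'cacd': from fail(18)=3 chase 'd': 3→16→0 ⇒ 1;  out=∅∪out(1)={0}
  fail(24) 'dece': from fail(23)=16 chase 'e': 16→0 ⇒ 7;  out={5}∪out(7)={5}
  fail(28) 'baae': from fail(27)=31 chase 'e': 31→2→0 ⇒ 7;  out=∅∪out(7)=∅
  fail(6) 'accee': from fail(5)=7 chase 'e': 7→0 ⇒ 7;  out={1}∪out(7)={1}
  fail(11) 'eabda': from fail(10)=1 chase 'a': 1→0 ⇒ 2;  out=∅∪out(2)=∅
  fail(20) 'cacdd': from fail(19)=1 chase 'd': 1→0 ⇒ 1;  out=∅∪out(1)={0}
  fail(29) 'baaea': from fail(28)=7 chase 'a': 7 ⇒ 8;  out=∅∪out(8)=∅
  fail(12) 'eabdaa': from fail(11)=2 chase 'a': 2 ⇒ 31;  out={2}∪out(31)={2,7}
  fail(21) 'cacdde': from fail(20)=1 chase 'e': 1 ⇒ 22;  out={4}∪out(22)={4}
  fail(30) 'baaeac': from fail(29)=8 chase 'c': 8→2 ⇒ 3;  out={6}∪out(3)={6}

Run:
pos 0 'a': at 2
pos 1 'c': at 3
pos 2 'd': at 1 ·f  emit P0@[2:2]
pos 3 'c': at 16 ·f
pos 4 'e': at 7 ·f
pos 5 'a': at 8
pos 6 'a': at 31 ·f  emit P7@[5:6]
pos 7 'e': at 7 ·f
pos 8 'a': at 8
pos 9 'b': at 9
pos 10 'd': at 10  emit P0@[10:10]
pos 11 'a': at 11
pos 12 'a': at 12  emit P2@[7:12],P7@[11:12]
pos 13 'd': at 1 ·f  emit P0@[13:13]
pos 14 'a': at 2 ·f
pos 15 'c': at 3
pos 16 'b': at 25 ·f
pos 17 'e': at 7 ·f
pos 18 'b': at 13
pos 19 'a': at 14
pos 20 'c': at 15  emit P3@[17:20]
pos 21 'c': at 4 ·f
pos 22 'a': at 17 ·f
pos 23 'c': at 18
pos 24 'c': at 4 ·f
pos 25 'e': at 5
pos 26 'e': at 6  emit P1@[22:26]
pos 27 'c': at 16 ·f
pos 28 'b': at 25 ·f
pos 29 'e': at 7 ·f
pos 30 'b': at 13
pos 31 'a': at 14
pos 32 'c': at 15  emit P3@[29:32]
pos 33 'd': at 1 ·f  emit P0@[33:33]
pos 34 'e': at 22
pos 35 'a': at 8 ·f
pos 36 'b': at 9
pos 37 'd': at 10  emit P0@[37:37]
pos 38 'a': at 11
pos 39 'a': at 12  emit P2@[34:39],P7@[38:39]
pos 40 'c': at 3 ·f
pos 41 'e': at 7 ·f
pos 42 'b': at 13
pos 43 'a': at 14
pos 44 'c': at 15  emit P3@[41:44]
pos 45 'a': at 17 ·f
pos 46 'e': at 7 ·f
pos 47 'c': at 16 ·f

Result: [[2,0],[6,7],[10,0],[12,2],[12,7],[13,0],[20,3],[26,1],[32,3],[33,0],[37,0],[39,2],[39,7],[44,3]]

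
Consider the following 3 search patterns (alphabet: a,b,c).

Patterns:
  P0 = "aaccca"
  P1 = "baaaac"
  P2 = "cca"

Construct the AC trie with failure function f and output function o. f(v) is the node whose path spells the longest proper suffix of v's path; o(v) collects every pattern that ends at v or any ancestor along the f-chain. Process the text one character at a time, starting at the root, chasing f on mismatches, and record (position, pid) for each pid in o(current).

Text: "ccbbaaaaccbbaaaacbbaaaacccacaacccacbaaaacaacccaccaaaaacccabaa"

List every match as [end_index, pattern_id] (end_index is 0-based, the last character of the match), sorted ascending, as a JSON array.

Build:
Trie nodes:
  n0 'ε': a→1 b→7 c→13
  n1 'a': a→2
  n2 'aa': c→3
  n3 'aac': c→4
  n4 'aacc': c→5
  n5 'aaccc': a→6
  n6 'aaccca': ·  [P0 ends]
  n7 'b': a→8
  n8 'ba': a→9
  n9 'baa': a→10
  n10 'baaa': a→11
  n11 'baaaa': c→12
  n12 'baaaac': ·  [P1 ends]
  n13 'c': c→14
  n14 'cc': a→15
  n15 'cca': ·  [P2 ends]

Failure links (BFS by depth):
  fail(1) 'a': from fail(0)=0 chase 'a': 0 ⇒ 0;  out=∅∪out(0)=∅
  fail(7) 'b': from fail(0)=0 chase 'b': 0 ⇒ 0;  out=∅∪out(0)=∅
  fail(13) 'c': from fail(0)=0 chase 'c': 0 ⇒ 0;  out=∅∪out(0)=∅
  fail(2) 'aa': from fail(1)=0 chase 'a': 0 ⇒ 1;  out=∅∪out(1)=∅
  fail(8) 'ba': from fail(7)=0 chase 'a': 0 ⇒ 1;  out=∅∪out(1)=∅
  fail(14) 'cc': from fail(13)=0 chase 'c': 0 ⇒ 13;  out=∅∪out(13)=∅
  fail(3) 'aac': from fail(2)=1 chase 'c': 1→0 ⇒ 13;  out=∅∪out(13)=∅
  fail(9) 'baa': from fail(8)=1 chase 'a': 1 ⇒ 2;  out=∅∪out(2)=∅
  fail(15) 'cca': from fail(14)=13 chase 'a': 13→0 ⇒ 1;  out={2}∪out(1)={2}
  fail(4) 'aacc': from fail(3)=13 chase 'c': 13 ⇒ 14;  out=∅∪out(14)=∅
  fail(10) 'baaa': from fail(9)=2 chase 'a': 2→1 ⇒ 2;  out=∅∪out(2)=∅
  fail(5) 'aaccc': from fail(4)=14 chase 'c': 14→13 ⇒ 14;  out=∅∪out(14)=∅
  fail(11) 'baaaa': from fail(10)=2 chase 'a': 2→1 ⇒ 2;  out=∅∪out(2)=∅
  fail(6) 'aaccca': from fail(5)=14 chase 'a': 14 ⇒ 15;  out={0}∪out(15)={0,2}
  fail(12) 'baaaac': from fail(11)=2 chase 'c': 2 ⇒ 3;  out={1}∪out(3)={1}

Text stream:
[0] read 'c'  n0⇒n13
[1] read 'c'  n13⇒n14
[2] read 'b'  n14⇒n7 (fail-walked)
[3] read 'b'  n7⇒n7 (fail-walked)
[4] read 'a'  n7⇒n8
[5] read 'a'  n8⇒n9
[6] read 'a'  n9⇒n10
[7] read 'a'  n10⇒n11
[8] read 'c'  n11⇒n12  → match P1@[3:8]
[9] read 'c'  n12⇒n4 (fail-walked)
[10] read 'b'  n4⇒n7 (fail-walked)
[11] read 'b'  n7⇒n7 (fail-walked)
[12] read 'a'  n7⇒n8
[13] read 'a'  n8⇒n9
[14] read 'a'  n9⇒n10
[15] read 'a'  n10⇒n11
[16] read 'c'  n11⇒n12  → match P1@[11:16]
[17] read 'b'  n12⇒n7 (fail-walked)
[18] read 'b'  n7⇒n7 (fail-walked)
[19] read 'a'  n7⇒n8
[20] read 'a'  n8⇒n9
[21] read 'a'  n9⇒n10
[22] read 'a'  n10⇒n11
[23] read 'c'  n11⇒n12  → match P1@[18:23]
[24] read 'c'  n12⇒n4 (fail-walked)
[25] read 'c'  n4⇒n5
[26] read 'a'  n5⇒n6  → match P0@[21:26],P2@[24:26]
[27] read 'c'  n6⇒n13 (fail-walked)
[28] read 'a'  n13⇒n1 (fail-walked)
[29] read 'a'  n1⇒n2
[30] read 'c'  n2⇒n3
[31] read 'c'  n3⇒n4
[32] read 'c'  n4⇒n5
[33] read 'a'  n5⇒n6  → match P0@[28:33],P2@[31:33]
[34] read 'c'  n6⇒n13 (fail-walked)
[35] read 'b'  n13⇒n7 (fail-walked)
[36] read 'a'  n7⇒n8
[37] read 'a'  n8⇒n9
[38] read 'a'  n9⇒n10
[39] read 'a'  n10⇒n11
[40] read 'c'  n11⇒n12  → match P1@[35:40]
[41] read 'a'  n12⇒n1 (fail-walked)
[42] read 'a'  n1⇒n2
[43] read 'c'  n2⇒n3
[44] read 'c'  n3⇒n4
[45] read 'c'  n4⇒n5
[46] read 'a'  n5⇒n6  → match P0@[41:46],P2@[44:46]
[47] read 'c'  n6⇒n13 (fail-walked)
[48] read 'c'  n13⇒n14
[49] read 'a'  n14⇒n15  → match P2@[47:49]
[50] read 'a'  n15⇒n2 (fail-walked)
[51] read 'a'  n2⇒n2 (fail-walked)
[52] read 'a'  n2⇒n2 (fail-walked)
[53] read 'a'  n2⇒n2 (fail-walked)
[54] read 'c'  n2⇒n3
[55] read 'c'  n3⇒n4
[56] read 'c'  n4⇒n5
[57] read 'a'  n5⇒n6  → match P0@[52:57],P2@[55:57]
[58] read 'b'  n6⇒n7 (fail-walked)
[59] read 'a'  n7⇒n8
[60] read 'a'  n8⇒n9

Result: [[8,1],[16,1],[23,1],[26,0],[26,2],[33,0],[33,2],[40,1],[46,0],[46,2],[49,2],[57,0],[57,2]]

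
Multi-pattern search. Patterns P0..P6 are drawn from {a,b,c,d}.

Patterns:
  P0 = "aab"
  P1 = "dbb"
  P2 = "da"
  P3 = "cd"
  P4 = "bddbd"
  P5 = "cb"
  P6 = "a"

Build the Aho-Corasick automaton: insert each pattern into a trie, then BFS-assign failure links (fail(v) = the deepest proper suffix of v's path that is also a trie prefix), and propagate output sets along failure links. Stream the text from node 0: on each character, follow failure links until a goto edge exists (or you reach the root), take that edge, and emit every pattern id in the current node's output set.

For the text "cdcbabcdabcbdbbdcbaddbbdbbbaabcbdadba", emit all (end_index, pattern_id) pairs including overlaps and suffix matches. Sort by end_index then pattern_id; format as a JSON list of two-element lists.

Build automaton:
Trie nodes:
  0='ε' goto a→1 b→10 c→8 d→4
  1='a' goto a→2  [P6 ends]
  2='aa' goto b→3
  3='aab' goto ·  [P0 ends]
  4='d' goto a→7 b→5
  5='db' goto b→6
  6='dbb' goto ·  [P1 ends]
  7='da' goto ·  [P2 ends]
  8='c' goto b→15 d→9
  9='cd' goto ·  [P3 ends]
  10='b' goto d→11
  11='bd' goto d→12
  12='bdd' goto b→13
  13='bddb' goto d→14
  14='bddbd' goto ·  [P4 ends]
  15='cb' goto ·  [P5 ends]

Failure links (BFS by depth):
  fail(1) 'a': from fail(0)=0 chase 'a': 0 ⇒ 0;  out={6}∪out(0)={6}
  fail(4) 'd': from fail(0)=0 chase 'd': 0 ⇒ 0;  out=∅∪out(0)=∅
  fail(8) 'c': from fail(0)=0 chase 'c': 0 ⇒ 0;  out=∅∪out(0)=∅
  fail(10) 'b': from fail(0)=0 chase 'b': 0 ⇒ 0;  out=∅∪out(0)=∅
  fail(2) 'aa': from fail(1)=0 chase 'a': 0 ⇒ 1;  out=∅∪out(1)={6}
  fail(5) 'db': from fail(4)=0 chase 'b': 0 ⇒ 10;  out=∅∪out(10)=∅
  fail(7) 'da': from fail(4)=0 chase 'a': 0 ⇒ 1;  out={2}∪out(1)={2,6}
  fail(9) 'cd': from fail(8)=0 chase 'd': 0 ⇒ 4;  out={3}∪out(4)={3}
  fail(11) 'bd': from fail(10)=0 chase 'd': 0 ⇒ 4;  out=∅∪out(4)=∅
  fail(15) 'cb': from fail(8)=0 chase 'b': 0 ⇒ 10;  out={5}∪out(10)={5}
  fail(3) 'aab': from fail(2)=1 chase 'b': 1→0 ⇒ 10;  out={0}∪out(10)={0}
  fail(6) 'dbb': from fail(5)=10 chase 'b': 10→0 ⇒ 10;  out={1}∪out(10)={1}
  fail(12) 'bdd': from fail(11)=4 chase 'd': 4→0 ⇒ 4;  out=∅∪out(4)=∅
  fail(13) 'bddb': from fail(12)=4 chase 'b': 4 ⇒ 5;  out=∅∪out(5)=∅
  fail(14) 'bddbd': from fail(13)=5 chase 'd': 5→10 ⇒ 11;  out={4}∪out(11)={4}

Run:
i=0 'c': node 0→8
i=1 'd': node 8→9  ** P3@[0:1]
i=2 'c': node 9→8 (fail-walked)
i=3 'b': node 8→15  ** P5@[2:3]
i=4 'a': node 15→1 (fail-walked)  ** P6@[4:4]
i=5 'b': node 1→10 (fail-walked)
i=6 'c': node 10→8 (fail-walked)
i=7 'd': node 8→9  ** P3@[6:7]
i=8 'a': node 9→7 (fail-walked)  ** P2@[7:8],P6@[8:8]
i=9 'b': node 7→10 (fail-walked)
i=10 'c': node 10→8 (fail-walked)
i=11 'b': node 8→15  ** P5@[10:11]
i=12 'd': node 15→11 (fail-walked)
i=13 'b': node 11→5 (fail-walked)
i=14 'b': node 5→6  ** P1@[12:14]
i=15 'd': node 6→11 (fail-walked)
i=16 'c': node 11→8 (fail-walked)
i=17 'b': node 8→15  ** P5@[16:17]
i=18 'a': node 15→1 (fail-walked)  ** P6@[18:18]
i=19 'd': node 1→4 (fail-walked)
i=20 'd': node 4→4 (fail-walked)
i=21 'b': node 4→5
i=22 'b': node 5→6  ** P1@[20:22]
i=23 'd': node 6→11 (fail-walked)
i=24 'b': node 11→5 (fail-walked)
i=25 'b': node 5→6  ** P1@[23:25]
i=26 'b': node 6→10 (fail-walked)
i=27 'a': node 10→1 (fail-walked)  ** P6@[27:27]
i=28 'a': node 1→2  ** P6@[28:28]
i=29 'b': node 2→3  ** P0@[27:29]
i=30 'c': node 3→8 (fail-walked)
i=31 'b': node 8→15  ** P5@[30:31]
i=32 'd': node 15→11 (fail-walked)
i=33 'a': node 11→7 (fail-walked)  ** P2@[32:33],P6@[33:33]
i=34 'd': node 7→4 (fail-walked)
i=35 'b': node 4→5
i=36 'a': node 5→1 (fail-walked)  ** P6@[36:36]

Matches: [[1,3],[3,5],[4,6],[7,3],[8,2],[8,6],[11,5],[14,1],[17,5],[18,6],[22,1],[25,1],[27,6],[28,6],[29,0],[31,5],[33,2],[33,6],[36,6]]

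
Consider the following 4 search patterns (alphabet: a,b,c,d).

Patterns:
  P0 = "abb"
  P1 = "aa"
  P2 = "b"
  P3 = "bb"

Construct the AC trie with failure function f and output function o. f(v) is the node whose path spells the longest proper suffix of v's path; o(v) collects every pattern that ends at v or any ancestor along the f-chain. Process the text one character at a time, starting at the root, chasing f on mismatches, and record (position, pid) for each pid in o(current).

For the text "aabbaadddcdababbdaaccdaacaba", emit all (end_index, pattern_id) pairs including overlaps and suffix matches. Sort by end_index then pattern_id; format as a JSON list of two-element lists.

Build automaton:
Trie (insert patterns):
  0='ε' goto a→1 b→5
  1='a' goto a→4 b→2
  2='ab' goto b→3
  3='abb' goto ·  [P0 ends]
  4='aa' goto ·  [P1 ends]
  5='b' goto b→6  [P2 ends]
  6='bb' goto ·  [P3 ends]

BFS fail/out derivation:
  fail(1) 'a': from fail(0)=0 chase 'a': 0 ⇒ 0;  out=∅∪out(0)=∅
  fail(5) 'b': from fail(0)=0 chase 'b': 0 ⇒ 0;  out={2}∪out(0)={2}
  fail(2) 'ab': from fail(1)=0 chase 'b': 0 ⇒ 5;  out=∅∪out(5)={2}
  fail(4) 'aa': from fail(1)=0 chase 'a': 0 ⇒ 1;  out={1}∪out(1)={1}
  fail(6) 'bb': from fail(5)=0 chase 'b': 0 ⇒ 5;  out={3}∪out(5)={2,3}
  fail(3) 'abb': from fail(2)=5 chase 'b': 5 ⇒ 6;  out={0}∪out(6)={0,2,3}

Scan:
i=0 'a': node 0→1
i=1 'a': node 1→4  ** P1@[0:1]
i=2 'b': node 4→2 (via fail)  ** P2@[2:2]
i=3 'b': node 2→3  ** P0@[1:3],P2@[3:3],P3@[2:3]
i=4 'a': node 3→1 (via fail)
i=5 'a': node 1→4  ** P1@[4:5]
i=6 'd': node 4→0 (via fail)
i=7 'd': node 0→0
i=8 'd': node 0→0
i=9 'c': node 0→0
i=10 'd': node 0→0
i=11 'a': node 0→1
i=12 'b': node 1→2  ** P2@[12:12]
i=13 'a': node 2→1 (via fail)
i=14 'b': node 1→2  ** P2@[14:14]
i=15 'b': node 2→3  ** P0@[13:15],P2@[15:15],P3@[14:15]
i=16 'd': node 3→0 (via fail)
i=17 'a': node 0→1
i=18 'a': node 1→4  ** P1@[17:18]
i=19 'c': node 4→0 (via fail)
i=20 'c': node 0→0
i=21 'd': node 0→0
i=22 'a': node 0→1
i=23 'a': node 1→4  ** P1@[22:23]
i=24 'c': node 4→0 (via fail)
i=25 'a': node 0→1
i=26 'b': node 1→2  ** P2@[26:26]
i=27 'a': node 2→1 (via fail)

All matches (sorted): [[1,1],[2,2],[3,0],[3,2],[3,3],[5,1],[12,2],[14,2],[15,0],[15,2],[15,3],[18,1],[23,1],[26,2]]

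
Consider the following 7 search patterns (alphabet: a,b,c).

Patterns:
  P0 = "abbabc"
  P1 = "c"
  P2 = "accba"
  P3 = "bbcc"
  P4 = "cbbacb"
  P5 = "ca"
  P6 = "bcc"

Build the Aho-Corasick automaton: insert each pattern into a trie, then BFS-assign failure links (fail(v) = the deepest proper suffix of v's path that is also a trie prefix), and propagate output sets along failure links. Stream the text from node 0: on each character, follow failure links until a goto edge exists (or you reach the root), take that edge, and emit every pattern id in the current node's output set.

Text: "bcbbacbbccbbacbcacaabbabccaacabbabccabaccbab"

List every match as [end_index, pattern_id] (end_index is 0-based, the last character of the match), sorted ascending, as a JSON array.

Construct AC machine:
Trie (insert patterns):
  0='ε' goto a→1 b→12 c→7
  1='a' goto b→2 c→8
  2='ab' goto b→3
  3='abb' goto a→4
  4='abba' goto b→5
  5='abbab' goto c→6
  6='abbabc' goto ·  ←P0
  7='c' goto a→21 b→16  ←P1
  8='ac' goto c→9
  9='acc' goto b→10
  10='accb' goto a→11
  11='accba' goto ·  ←P2
  12='b' goto b→13 c→22
  13='bb' goto c→14
  14='bbc' goto c→15
  15='bbcc' goto ·  ←P3
  16='cb' goto b→17
  17='cbb' goto a→18
  18='cbba' goto c→19
  19='cbbac' goto b→20
  20='cbbacb' goto ·  ←P4
  21='ca' goto ·  ←P5
  22='bc' goto c→23
  23='bcc' goto ·  ←P6

Failure links (BFS by depth):
  n1('a'): parent n0 fail=0; on 'a' 0 → fail=0;  out ∅∪∅=∅
  n7('c'): parent n0 fail=0; on 'c' 0 → fail=0;  out {1}∪∅={1}
  n12('b'): parent n0 fail=0; on 'b' 0 → fail=0;  out ∅∪∅=∅
  n2('ab'): parent n1 fail=0; on 'b' 0 → fail=12;  out ∅∪∅=∅
  n8('ac'): parent n1 fail=0; on 'c' 0 → fail=7;  out ∅∪{1}={1}
  n13('bb'): parent n12 fail=0; on 'b' 0 → fail=12;  out ∅∪∅=∅
  n16('cb'): parent n7 fail=0; on 'b' 0 → fail=12;  out ∅∪∅=∅
  n21('ca'): parent n7 fail=0; on 'a' 0 → fail=1;  out {5}∪∅={5}
  n22('bc'): parent n12 fail=0; on 'c' 0 → fail=7;  out ∅∪{1}={1}
  n3('abb'): parent n2 fail=12; on 'b' 12 → fail=13;  out ∅∪∅=∅
  n9('acc'): parent n8 fail=7; on 'c' 7→0 → fail=7;  out ∅∪{1}={1}
  n14('bbc'): parent n13 fail=12; on 'c' 12 → fail=22;  out ∅∪{1}={1}
  n17('cbb'): parent n16 fail=12; on 'b' 12 → fail=13;  out ∅∪∅=∅
  n23('bcc'): parent n22 fail=7; on 'c' 7→0 → fail=7;  out {6}∪{1}={1,6}
  n4('abba'): parent n3 fail=13; on 'a' 13→12→0 → fail=1;  out ∅∪∅=∅
  n10('accb'): parent n9 fail=7; on 'b' 7 → fail=16;  out ∅∪∅=∅
  n15('bbcc'): parent n14 fail=22; on 'c' 22 → fail=23;  out {3}∪{1,6}={1,3,6}
  n18('cbba'): parent n17 fail=13; on 'a' 13→12→0 → fail=1;  out ∅∪∅=∅
  n5('abbab'): parent n4 fail=1; on 'b' 1 → fail=2;  out ∅∪∅=∅
  n11('accba'): parent n10 fail=16; on 'a' 16→12→0 → fail=1;  out {2}∪∅={2}
  n19('cbbac'): parent n18 fail=1; on 'c' 1 → fail=8;  out ∅∪{1}={1}
  n6('abbabc'): parent n5 fail=2; on 'c' 2→12 → fail=22;  out {0}∪{1}={0,1}
  n20('cbbacb'): parent n19 fail=8; on 'b' 8→7 → fail=16;  out {4}∪∅={4}

Run:
i=0 'b': node 0→12
i=1 'c': node 12→22  emit P1@[1:1]
i=2 'b': node 22→16 (via fail)
i=3 'b': node 16→17
i=4 'a': node 17→18
i=5 'c': node 18→19  emit P1@[5:5]
i=6 'b': node 19→20  emit P4@[1:6]
i=7 'b': node 20→17 (via fail)
i=8 'c': node 17→14 (via fail)  emit P1@[8:8]
i=9 'c': node 14→15  emit P1@[9:9],P3@[6:9],P6@[7:9]
i=10 'b': node 15→16 (via fail)
i=11 'b': node 16→17
i=12 'a': node 17→18
i=13 'c': node 18→19  emit P1@[13:13]
i=14 'b': node 19→20  emit P4@[9:14]
i=15 'c': node 20→22 (via fail)  emit P1@[15:15]
i=16 'a': node 22→21 (via fail)  emit P5@[15:16]
i=17 'c': node 21→8 (via fail)  emit P1@[17:17]
i=18 'a': node 8→21 (via fail)  emit P5@[17:18]
i=19 'a': node 21→1 (via fail)
i=20 'b': node 1→2
i=21 'b': node 2→3
i=22 'a': node 3→4
i=23 'b': node 4→5
i=24 'c': node 5→6  emit P0@[19:24],P1@[24:24]
i=25 'c': node 6→23 (via fail)  emit P1@[25:25],P6@[23:25]
i=26 'a': node 23→21 (via fail)  emit P5@[25:26]
i=27 'a': node 21→1 (via fail)
i=28 'c': node 1→8  emit P1@[28:28]
i=29 'a': node 8→21 (via fail)  emit P5@[28:29]
i=30 'b': node 21→2 (via fail)
i=31 'b': node 2→3
i=32 'a': node 3→4
i=33 'b': node 4→5
i=34 'c': node 5→6  emit P0@[29:34],P1@[34:34]
i=35 'c': node 6→23 (via fail)  emit P1@[35:35],P6@[33:35]
i=36 'a': node 23→21 (via fail)  emit P5@[35:36]
i=37 'b': node 21→2 (via fail)
i=38 'a': node 2→1 (via fail)
i=39 'c': node 1→8  emit P1@[39:39]
i=40 'c': node 8→9  emit P1@[40:40]
i=41 'b': node 9→10
i=42 'a': node 10→11  emit P2@[38:42]
i=43 'b': node 11→2 (via fail)

All matches (sorted): [[1,1],[5,1],[6,4],[8,1],[9,1],[9,3],[9,6],[13,1],[14,4],[15,1],[16,5],[17,1],[18,5],[24,0],[24,1],[25,1],[25,6],[26,5],[28,1],[29,5],[34,0],[34,1],[35,1],[35,6],[36,5],[39,1],[40,1],[42,2]]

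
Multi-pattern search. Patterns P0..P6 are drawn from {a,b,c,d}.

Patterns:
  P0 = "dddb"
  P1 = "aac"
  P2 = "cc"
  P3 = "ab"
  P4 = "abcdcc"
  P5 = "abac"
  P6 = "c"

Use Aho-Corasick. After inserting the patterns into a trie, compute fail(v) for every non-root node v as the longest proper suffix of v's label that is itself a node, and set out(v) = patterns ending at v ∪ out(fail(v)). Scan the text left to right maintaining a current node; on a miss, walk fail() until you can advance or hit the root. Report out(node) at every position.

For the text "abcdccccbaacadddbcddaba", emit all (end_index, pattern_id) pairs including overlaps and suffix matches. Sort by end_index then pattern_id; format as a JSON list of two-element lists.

Build:
Trie (insert patterns):
  n0 'ε': a→5 c→8 d→1
  n1 'd': d→2
  n2 'dd': d→3
  n3 'ddd': b→4
  n4 'dddb': ·  ←P0
  n5 'a': a→6 b→10
  n6 'aa': c→7
  n7 'aac': ·  ←P1
  n8 'c': c→9  ←P6
  n9 'cc': ·  ←P2
  n10 'ab': a→15 c→11  ←P3
  n11 'abc': d→12
  n12 'abcd': c→13
  n13 'abcdc': c→14
  n14 'abcdcc': ·  ←P4
  n15 'aba': c→16
  n16 'abac': ·  ←P5

Failure links (BFS by depth):
  fail(1) 'd': from fail(0)=0 chase 'd': 0 ⇒ 0;  out=∅∪out(0)=∅
  fail(5) 'a': from fail(0)=0 chase 'a': 0 ⇒ 0;  out=∅∪out(0)=∅
  fail(8) 'c': from fail(0)=0 chase 'c': 0 ⇒ 0;  out={6}∪out(0)={6}
  fail(2) 'dd': from fail(1)=0 chase 'd': 0 ⇒ 1;  out=∅∪out(1)=∅
  fail(6) 'aa': from fail(5)=0 chase 'a': 0 ⇒ 5;  out=∅∪out(5)=∅
  fail(9) 'cc': from fail(8)=0 chase 'c': 0 ⇒ 8;  out={2}∪out(8)={2,6}
  fail(10) 'ab': from fail(5)=0 chase 'b': 0 ⇒ 0;  out={3}∪out(0)={3}
  fail(3) 'ddd': from fail(2)=1 chase 'd': 1 ⇒ 2;  out=∅∪out(2)=∅
  fail(7) 'aac': from fail(6)=5 chase 'c': 5→0 ⇒ 8;  out={1}∪out(8)={1,6}
  fail(11) 'abc': from fail(10)=0 chase 'c': 0 ⇒ 8;  out=∅∪out(8)={6}
  fail(15) 'aba': from fail(10)=0 chase 'a': 0 ⇒ 5;  out=∅∪out(5)=∅
  fail(4) 'dddb': from fail(3)=2 chase 'b': 2→1→0 ⇒ 0;  out={0}∪out(0)={0}
  fail(12) 'abcd': from fail(11)=8 chase 'd': 8→0 ⇒ 1;  out=∅∪out(1)=∅
  fail(16) 'abac': from fail(15)=5 chase 'c': 5→0 ⇒ 8;  out={5}∪out(8)={5,6}
  fail(13) 'abcdc': from fail(12)=1 chase 'c': 1→0 ⇒ 8;  out=∅∪out(8)={6}
  fail(14) 'abcdcc': from fail(13)=8 chase 'c': 8 ⇒ 9;  out={4}∪out(9)={2,4,6}

Text stream:
pos 0 'a': at 5
pos 1 'b': at 10  → match P3@[0:1]
pos 2 'c': at 11  → match P6@[2:2]
pos 3 'd': at 12
pos 4 'c': at 13  → match P6@[4:4]
pos 5 'c': at 14  → match P2@[4:5],P4@[0:5],P6@[5:5]
pos 6 'c': at 9 ·f  → match P2@[5:6],P6@[6:6]
pos 7 'c': at 9 ·f  → match P2@[6:7],P6@[7:7]
pos 8 'b': at 0 ·f
pos 9 'a': at 5
pos 10 'a': at 6
pos 11 'c': at 7  → match P1@[9:11],P6@[11:11]
pos 12 'a': at 5 ·f
pos 13 'd': at 1 ·f
pos 14 'd': at 2
pos 15 'd': at 3
pos 16 'b': at 4  → match P0@[13:16]
pos 17 'c': at 8 ·f  → match P6@[17:17]
pos 18 'd': at 1 ·f
pos 19 'd': at 2
pos 20 'a': at 5 ·f
pos 21 'b': at 10  → match P3@[20:21]
pos 22 'a': at 15

Result: [[1,3],[2,6],[4,6],[5,2],[5,4],[5,6],[6,2],[6,6],[7,2],[7,6],[11,1],[11,6],[16,0],[17,6],[21,3]]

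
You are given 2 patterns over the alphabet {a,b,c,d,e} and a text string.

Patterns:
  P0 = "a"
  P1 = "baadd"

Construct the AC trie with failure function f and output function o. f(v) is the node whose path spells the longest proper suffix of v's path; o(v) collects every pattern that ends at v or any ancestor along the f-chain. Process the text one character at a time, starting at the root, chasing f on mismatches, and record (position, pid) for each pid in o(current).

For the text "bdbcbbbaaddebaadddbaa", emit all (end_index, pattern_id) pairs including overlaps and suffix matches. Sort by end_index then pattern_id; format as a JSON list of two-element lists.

Build automaton:
Trie (insert patterns):
  n0 'ε': a→1 b→2
  n1 'a': ·  ←P0
  n2 'b': a→3
  n3 'ba': a→4
  n4 'baa': d→5
  n5 'baad': d→6
  n6 'baadd': ·  ←P1

BFS fail/out derivation:
  n1('a'): parent n0 fail=0; on 'a' 0 → fail=0;  out {0}∪∅={0}
  n2('b'): parent n0 fail=0; on 'b' 0 → fail=0;  out ∅∪∅=∅
  n3('ba'): parent n2 fail=0; on 'a' 0 → fail=1;  out ∅∪{0}={0}
  n4('baa'): parent n3 fail=1; on 'a' 1→0 → fail=1;  out ∅∪{0}={0}
  n5('baad'): parent n4 fail=1; on 'd' 1→0 → fail=0;  out ∅∪∅=∅
  n6('baadd'): parent n5 fail=0; on 'd' 0 → fail=0;  out {1}∪∅={1}

Run:
i=0 'b': node 0→2
i=1 'd': node 2→0 ·f
i=2 'b': node 0→2
i=3 'c': node 2→0 ·f
i=4 'b': node 0→2
i=5 'b': node 2→2 ·f
i=6 'b': node 2→2 ·f
i=7 'a': node 2→3  → match P0@[7:7]
i=8 'a': node 3→4  → match P0@[8:8]
i=9 'd': node 4→5
i=10 'd': node 5→6  → match P1@[6:10]
i=11 'e': node 6→0 ·f
i=12 'b': node 0→2
i=13 'a': node 2→3  → match P0@[13:13]
i=14 'a': node 3→4  → match P0@[14:14]
i=15 'd': node 4→5
i=16 'd': node 5→6  → match P1@[12:16]
i=17 'd': node 6→0 ·f
i=18 'b': node 0→2
i=19 'a': node 2→3  → match P0@[19:19]
i=20 'a': node 3→4  → match P0@[20:20]

Result: [[7,0],[8,0],[10,1],[13,0],[14,0],[16,1],[19,0],[20,0]]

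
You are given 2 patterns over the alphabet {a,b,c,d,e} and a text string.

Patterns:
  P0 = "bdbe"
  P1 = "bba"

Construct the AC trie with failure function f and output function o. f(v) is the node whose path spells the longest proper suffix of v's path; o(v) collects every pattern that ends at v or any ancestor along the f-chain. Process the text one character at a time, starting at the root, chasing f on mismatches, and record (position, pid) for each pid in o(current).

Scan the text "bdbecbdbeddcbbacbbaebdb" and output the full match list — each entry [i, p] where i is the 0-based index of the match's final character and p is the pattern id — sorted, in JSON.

Construct AC machine:
Trie (insert patterns):
  n0 'ε': b→1
  n1 'b': b→5 d→2
  n2 'bd': b→3
  n3 'bdb': e→4
  n4 'bdbe': ·  [P0 ends]
  n5 'bb': a→6
  n6 'bba': ·  [P1 ends]

Failure links (BFS by depth):
  n1('b'): parent n0 fail=0; on 'b' 0 → fail=0;  out ∅∪∅=∅
  n2('bd'): parent n1 fail=0; on 'd' 0 → fail=0;  out ∅∪∅=∅
  n5('bb'): parent n1 fail=0; on 'b' 0 → fail=1;  out ∅∪∅=∅
  n3('bdb'): parent n2 fail=0; on 'b' 0 → fail=1;  out ∅∪∅=∅
  n6('bba'): parent n5 fail=1; on 'a' 1→0 → fail=0;  out {1}∪∅={1}
  n4('bdbe'): parent n3 fail=1; on 'e' 1→0 → fail=0;  out {0}∪∅={0}

Run:
pos 0 'b': at 1
pos 1 'd': at 2
pos 2 'b': at 3
pos 3 'e': at 4  → match P0@[0:3]
pos 4 'c': at 0 ·f
pos 5 'b': at 1
pos 6 'd': at 2
pos 7 'b': at 3
pos 8 'e': at 4  → match P0@[5:8]
pos 9 'd': at 0 ·f
pos 10 'd': at 0
pos 11 'c': at 0
pos 12 'b': at 1
pos 13 'b': at 5
pos 14 'a': at 6  → match P1@[12:14]
pos 15 'c': at 0 ·f
pos 16 'b': at 1
pos 17 'b': at 5
pos 18 'a': at 6  → match P1@[16:18]
pos 19 'e': at 0 ·f
pos 20 'b': at 1
pos 21 'd': at 2
pos 22 'b': at 3

Matches: [[3,0],[8,0],[14,1],[18,1]]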